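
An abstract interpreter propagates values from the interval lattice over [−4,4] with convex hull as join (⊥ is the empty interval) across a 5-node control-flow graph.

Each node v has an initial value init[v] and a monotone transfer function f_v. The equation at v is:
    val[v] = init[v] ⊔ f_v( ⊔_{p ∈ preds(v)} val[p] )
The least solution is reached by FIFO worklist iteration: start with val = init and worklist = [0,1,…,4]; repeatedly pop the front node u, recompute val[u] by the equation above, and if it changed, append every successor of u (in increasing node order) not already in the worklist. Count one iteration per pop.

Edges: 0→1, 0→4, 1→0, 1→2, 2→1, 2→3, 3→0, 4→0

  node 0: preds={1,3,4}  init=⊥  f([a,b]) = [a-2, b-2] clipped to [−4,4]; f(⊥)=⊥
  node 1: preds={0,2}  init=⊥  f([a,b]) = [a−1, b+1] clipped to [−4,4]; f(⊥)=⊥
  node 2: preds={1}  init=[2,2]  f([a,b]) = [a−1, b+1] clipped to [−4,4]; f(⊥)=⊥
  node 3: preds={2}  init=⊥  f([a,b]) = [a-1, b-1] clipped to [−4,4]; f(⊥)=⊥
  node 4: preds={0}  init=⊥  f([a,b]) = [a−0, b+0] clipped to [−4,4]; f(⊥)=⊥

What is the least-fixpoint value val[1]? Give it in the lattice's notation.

Worklist (14 pops):
  #1 pop 0: in=⊥ → ⊥ (no change)
  #2 pop 1: in=[2,2] → [1,3] (was ⊥); enqueue [0]
  #3 pop 2: in=[1,3] → [0,4] (was [2,2]); enqueue [1]
  #4 pop 3: in=[0,4] → [-1,3] (was ⊥); enqueue []
  #5 pop 4: in=⊥ → ⊥ (no change)
  #6 pop 0: in=[-1,3] → [-3,1] (was ⊥); enqueue [4]
  #7 pop 1: in=[-3,4] → [-4,4] (was [1,3]); enqueue [0,2]
  #8 pop 4: in=[-3,1] → [-3,1] (was ⊥); enqueue []
  #9 pop 0: in=[-4,4] → [-4,2] (was [-3,1]); enqueue [1,4]
  #10 pop 2: in=[-4,4] → [-4,4] (was [0,4]); enqueue [3]
  #11 pop 1: in=[-4,4] → [-4,4] (no change)
  #12 pop 4: in=[-4,2] → [-4,2] (was [-3,1]); enqueue [0]
  #13 pop 3: in=[-4,4] → [-4,3] (was [-1,3]); enqueue []
  #14 pop 0: in=[-4,4] → [-4,2] (no change)

Fixpoint:
  val[0] = [-4,2]
  val[1] = [-4,4]
  val[2] = [-4,4]
  val[3] = [-4,3]
  val[4] = [-4,2]

[-4,4]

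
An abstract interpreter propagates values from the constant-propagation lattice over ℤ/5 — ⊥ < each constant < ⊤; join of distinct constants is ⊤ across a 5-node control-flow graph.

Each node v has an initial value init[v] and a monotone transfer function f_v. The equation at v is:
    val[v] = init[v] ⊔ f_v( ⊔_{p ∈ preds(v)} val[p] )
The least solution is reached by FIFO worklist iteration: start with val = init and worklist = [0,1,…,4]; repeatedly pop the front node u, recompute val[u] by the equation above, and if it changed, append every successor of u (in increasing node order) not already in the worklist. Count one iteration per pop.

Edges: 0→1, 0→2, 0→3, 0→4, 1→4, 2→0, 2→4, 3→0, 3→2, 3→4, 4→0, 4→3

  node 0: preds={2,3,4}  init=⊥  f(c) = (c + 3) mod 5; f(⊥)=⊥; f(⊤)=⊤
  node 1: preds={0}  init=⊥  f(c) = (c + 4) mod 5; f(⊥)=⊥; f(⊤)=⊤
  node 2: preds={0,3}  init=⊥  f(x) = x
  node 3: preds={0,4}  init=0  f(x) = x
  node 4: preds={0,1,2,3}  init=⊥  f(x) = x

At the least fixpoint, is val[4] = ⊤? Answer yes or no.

yes

Trace (10 dequeues):
  [1] u=0 | in 0 | out 3 | prev ⊥ | push {}
  [2] u=1 | in 3 | out 2 | prev ⊥ | push {}
  [3] u=2 | in ⊤ | out ⊤ | prev ⊥ | push {0}
  [4] u=3 | in 3 | out ⊤ | prev 0 | push {2}
  [5] u=4 | in ⊤ | out ⊤ | prev ⊥ | push {3}
  [6] u=0 | in ⊤ | out ⊤ | prev 3 | push {1,4}
  [7] u=2 | in ⊤ | out ⊤ | ==
  [8] u=3 | in ⊤ | out ⊤ | ==
  [9] u=1 | in ⊤ | out ⊤ | prev 2 | push {}
  [10] u=4 | in ⊤ | out ⊤ | ==

Converged values:
  [0] ⊤
  [1] ⊤
  [2] ⊤
  [3] ⊤
  [4] ⊤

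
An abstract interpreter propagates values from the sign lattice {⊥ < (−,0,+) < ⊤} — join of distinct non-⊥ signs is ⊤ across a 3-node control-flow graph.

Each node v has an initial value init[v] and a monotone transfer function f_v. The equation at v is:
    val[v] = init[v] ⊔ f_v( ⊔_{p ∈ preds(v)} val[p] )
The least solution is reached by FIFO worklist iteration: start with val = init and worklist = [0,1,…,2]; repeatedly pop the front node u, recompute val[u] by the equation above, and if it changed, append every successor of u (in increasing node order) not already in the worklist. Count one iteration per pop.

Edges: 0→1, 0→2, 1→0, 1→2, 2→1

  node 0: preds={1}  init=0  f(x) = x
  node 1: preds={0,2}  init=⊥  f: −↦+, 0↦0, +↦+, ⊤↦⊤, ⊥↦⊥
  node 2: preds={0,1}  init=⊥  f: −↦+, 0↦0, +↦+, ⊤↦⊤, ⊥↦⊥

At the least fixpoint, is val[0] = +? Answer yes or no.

no

Iteration log — 5 steps:
  step 1. node 0  ⊔preds=⊥  new=0  stable
  step 2. node 1  ⊔preds=0  new=0  old=⊥  +wl: 0
  step 3. node 2  ⊔preds=0  new=0  old=⊥  +wl: 1
  step 4. node 0  ⊔preds=0  new=0  stable
  step 5. node 1  ⊔preds=0  new=0  stable

Least fixpoint reached:
  node 0: 0
  node 1: 0
  node 2: 0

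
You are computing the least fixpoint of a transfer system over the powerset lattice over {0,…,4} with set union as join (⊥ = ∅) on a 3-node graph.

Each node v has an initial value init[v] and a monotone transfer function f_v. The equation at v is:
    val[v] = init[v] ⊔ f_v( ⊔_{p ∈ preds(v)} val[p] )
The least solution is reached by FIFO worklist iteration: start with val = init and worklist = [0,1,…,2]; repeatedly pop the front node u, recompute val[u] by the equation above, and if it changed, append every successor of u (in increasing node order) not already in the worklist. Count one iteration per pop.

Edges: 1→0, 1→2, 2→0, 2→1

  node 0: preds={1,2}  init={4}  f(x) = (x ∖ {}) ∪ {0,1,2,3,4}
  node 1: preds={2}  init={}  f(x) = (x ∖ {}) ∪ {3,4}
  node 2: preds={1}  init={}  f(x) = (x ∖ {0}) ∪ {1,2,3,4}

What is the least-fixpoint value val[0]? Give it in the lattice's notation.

{0,1,2,3,4}

Worklist (7 pops):
  #1 pop 0: in={} → {0,1,2,3,4} (was {4}); enqueue []
  #2 pop 1: in={} → {3,4} (was {}); enqueue [0]
  #3 pop 2: in={3,4} → {1,2,3,4} (was {}); enqueue [1]
  #4 pop 0: in={1,2,3,4} → {0,1,2,3,4} (no change)
  #5 pop 1: in={1,2,3,4} → {1,2,3,4} (was {3,4}); enqueue [0,2]
  #6 pop 0: in={1,2,3,4} → {0,1,2,3,4} (no change)
  #7 pop 2: in={1,2,3,4} → {1,2,3,4} (no change)

Fixpoint:
  val[0] = {0,1,2,3,4}
  val[1] = {1,2,3,4}
  val[2] = {1,2,3,4}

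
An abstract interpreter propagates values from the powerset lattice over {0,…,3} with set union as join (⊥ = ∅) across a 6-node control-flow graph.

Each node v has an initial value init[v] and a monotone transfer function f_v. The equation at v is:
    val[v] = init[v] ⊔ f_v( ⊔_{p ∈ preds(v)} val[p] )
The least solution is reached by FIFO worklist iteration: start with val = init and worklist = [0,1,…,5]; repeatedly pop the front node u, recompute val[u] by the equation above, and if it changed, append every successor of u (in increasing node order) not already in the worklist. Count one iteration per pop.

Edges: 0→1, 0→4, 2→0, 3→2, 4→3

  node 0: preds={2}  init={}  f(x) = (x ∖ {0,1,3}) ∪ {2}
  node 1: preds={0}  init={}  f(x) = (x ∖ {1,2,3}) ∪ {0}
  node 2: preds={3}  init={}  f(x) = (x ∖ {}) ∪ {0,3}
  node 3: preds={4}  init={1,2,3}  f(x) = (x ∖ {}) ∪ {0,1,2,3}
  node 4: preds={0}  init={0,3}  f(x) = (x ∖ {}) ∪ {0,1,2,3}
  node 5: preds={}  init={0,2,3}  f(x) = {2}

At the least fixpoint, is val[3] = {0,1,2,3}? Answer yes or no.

yes

Worklist (9 pops):
  #1 pop 0: in={} → {2} (was {}); enqueue []
  #2 pop 1: in={2} → {0} (was {}); enqueue []
  #3 pop 2: in={1,2,3} → {0,1,2,3} (was {}); enqueue [0]
  #4 pop 3: in={0,3} → {0,1,2,3} (was {1,2,3}); enqueue [2]
  #5 pop 4: in={2} → {0,1,2,3} (was {0,3}); enqueue [3]
  #6 pop 5: in={} → {0,2,3} (no change)
  #7 pop 0: in={0,1,2,3} → {2} (no change)
  #8 pop 2: in={0,1,2,3} → {0,1,2,3} (no change)
  #9 pop 3: in={0,1,2,3} → {0,1,2,3} (no change)

Fixpoint:
  val[0] = {2}
  val[1] = {0}
  val[2] = {0,1,2,3}
  val[3] = {0,1,2,3}
  val[4] = {0,1,2,3}
  val[5] = {0,2,3}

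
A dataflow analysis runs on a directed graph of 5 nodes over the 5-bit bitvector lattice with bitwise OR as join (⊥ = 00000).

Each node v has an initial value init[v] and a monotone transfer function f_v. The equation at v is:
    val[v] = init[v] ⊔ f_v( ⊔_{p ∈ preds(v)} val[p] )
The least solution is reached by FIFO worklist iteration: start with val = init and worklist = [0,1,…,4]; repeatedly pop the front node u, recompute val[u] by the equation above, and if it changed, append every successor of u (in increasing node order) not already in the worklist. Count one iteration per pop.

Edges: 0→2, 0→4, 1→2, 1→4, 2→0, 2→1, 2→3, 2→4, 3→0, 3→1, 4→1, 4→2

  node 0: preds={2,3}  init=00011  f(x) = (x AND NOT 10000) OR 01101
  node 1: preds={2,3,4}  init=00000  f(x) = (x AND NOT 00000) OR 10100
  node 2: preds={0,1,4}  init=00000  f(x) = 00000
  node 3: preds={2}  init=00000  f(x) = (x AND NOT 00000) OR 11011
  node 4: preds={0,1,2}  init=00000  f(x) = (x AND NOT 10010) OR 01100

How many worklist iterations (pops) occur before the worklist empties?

9

Iteration log — 9 steps:
  step 1. node 0  ⊔preds=00000  new=01111  old=00011  +wl: 
  step 2. node 1  ⊔preds=00000  new=10100  old=00000  +wl: 
  step 3. node 2  ⊔preds=11111  new=00000  stable
  step 4. node 3  ⊔preds=00000  new=11011  old=00000  +wl: 0,1
  step 5. node 4  ⊔preds=11111  new=01101  old=00000  +wl: 2
  step 6. node 0  ⊔preds=11011  new=01111  stable
  step 7. node 1  ⊔preds=11111  new=11111  old=10100  +wl: 4
  step 8. node 2  ⊔preds=11111  new=00000  stable
  step 9. node 4  ⊔preds=11111  new=01101  stable

Least fixpoint reached:
  node 0: 01111
  node 1: 11111
  node 2: 00000
  node 3: 11011
  node 4: 01101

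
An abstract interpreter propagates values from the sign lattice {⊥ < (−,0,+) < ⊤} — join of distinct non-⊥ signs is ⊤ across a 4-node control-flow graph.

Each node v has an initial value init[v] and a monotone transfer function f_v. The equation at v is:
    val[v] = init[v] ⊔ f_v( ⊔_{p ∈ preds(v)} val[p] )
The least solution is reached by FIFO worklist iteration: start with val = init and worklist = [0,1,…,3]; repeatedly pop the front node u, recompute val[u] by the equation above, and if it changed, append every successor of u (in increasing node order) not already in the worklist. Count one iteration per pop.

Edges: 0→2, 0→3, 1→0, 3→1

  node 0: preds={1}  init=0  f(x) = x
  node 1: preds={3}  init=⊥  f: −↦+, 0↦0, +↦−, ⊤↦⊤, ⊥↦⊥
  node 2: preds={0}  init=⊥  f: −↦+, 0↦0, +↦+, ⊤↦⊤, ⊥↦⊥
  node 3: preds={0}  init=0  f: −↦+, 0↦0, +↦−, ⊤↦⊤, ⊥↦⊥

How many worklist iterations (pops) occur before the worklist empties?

Worklist (5 pops):
  #1 pop 0: in=⊥ → 0 (no change)
  #2 pop 1: in=0 → 0 (was ⊥); enqueue [0]
  #3 pop 2: in=0 → 0 (was ⊥); enqueue []
  #4 pop 3: in=0 → 0 (no change)
  #5 pop 0: in=0 → 0 (no change)

Fixpoint:
  val[0] = 0
  val[1] = 0
  val[2] = 0
  val[3] = 0

5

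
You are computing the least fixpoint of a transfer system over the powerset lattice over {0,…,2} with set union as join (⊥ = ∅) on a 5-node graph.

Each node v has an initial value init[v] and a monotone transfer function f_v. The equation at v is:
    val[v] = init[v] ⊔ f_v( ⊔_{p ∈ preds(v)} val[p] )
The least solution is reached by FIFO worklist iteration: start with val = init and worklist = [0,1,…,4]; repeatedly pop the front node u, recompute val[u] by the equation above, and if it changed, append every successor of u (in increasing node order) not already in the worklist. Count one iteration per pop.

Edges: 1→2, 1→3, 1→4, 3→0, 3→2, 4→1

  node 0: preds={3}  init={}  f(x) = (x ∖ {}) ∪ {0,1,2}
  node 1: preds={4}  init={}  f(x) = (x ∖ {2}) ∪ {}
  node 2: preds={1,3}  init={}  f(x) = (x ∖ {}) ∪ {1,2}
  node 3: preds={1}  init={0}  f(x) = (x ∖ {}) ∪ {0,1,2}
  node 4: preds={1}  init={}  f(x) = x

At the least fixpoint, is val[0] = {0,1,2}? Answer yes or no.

Worklist (7 pops):
  #1 pop 0: in={0} → {0,1,2} (was {}); enqueue []
  #2 pop 1: in={} → {} (no change)
  #3 pop 2: in={0} → {0,1,2} (was {}); enqueue []
  #4 pop 3: in={} → {0,1,2} (was {0}); enqueue [0,2]
  #5 pop 4: in={} → {} (no change)
  #6 pop 0: in={0,1,2} → {0,1,2} (no change)
  #7 pop 2: in={0,1,2} → {0,1,2} (no change)

Fixpoint:
  val[0] = {0,1,2}
  val[1] = {}
  val[2] = {0,1,2}
  val[3] = {0,1,2}
  val[4] = {}

yes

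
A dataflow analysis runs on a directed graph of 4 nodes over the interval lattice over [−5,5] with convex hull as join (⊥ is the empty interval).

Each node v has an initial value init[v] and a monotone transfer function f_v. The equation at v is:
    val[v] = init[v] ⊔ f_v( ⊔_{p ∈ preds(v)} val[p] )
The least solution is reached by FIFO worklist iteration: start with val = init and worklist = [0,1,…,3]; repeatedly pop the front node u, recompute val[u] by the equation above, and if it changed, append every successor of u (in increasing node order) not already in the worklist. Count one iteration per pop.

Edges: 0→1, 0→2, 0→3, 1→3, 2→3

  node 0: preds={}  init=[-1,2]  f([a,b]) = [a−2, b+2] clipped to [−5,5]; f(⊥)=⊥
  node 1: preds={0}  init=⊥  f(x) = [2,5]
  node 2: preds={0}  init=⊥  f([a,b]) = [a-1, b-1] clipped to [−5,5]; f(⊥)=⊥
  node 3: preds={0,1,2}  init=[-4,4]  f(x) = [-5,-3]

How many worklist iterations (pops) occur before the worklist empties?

Trace (4 dequeues):
  [1] u=0 | in ⊥ | out [-1,2] | ==
  [2] u=1 | in [-1,2] | out [2,5] | prev ⊥ | push {}
  [3] u=2 | in [-1,2] | out [-2,1] | prev ⊥ | push {}
  [4] u=3 | in [-2,5] | out [-5,4] | prev [-4,4] | push {}

Converged values:
  [0] [-1,2]
  [1] [2,5]
  [2] [-2,1]
  [3] [-5,4]

4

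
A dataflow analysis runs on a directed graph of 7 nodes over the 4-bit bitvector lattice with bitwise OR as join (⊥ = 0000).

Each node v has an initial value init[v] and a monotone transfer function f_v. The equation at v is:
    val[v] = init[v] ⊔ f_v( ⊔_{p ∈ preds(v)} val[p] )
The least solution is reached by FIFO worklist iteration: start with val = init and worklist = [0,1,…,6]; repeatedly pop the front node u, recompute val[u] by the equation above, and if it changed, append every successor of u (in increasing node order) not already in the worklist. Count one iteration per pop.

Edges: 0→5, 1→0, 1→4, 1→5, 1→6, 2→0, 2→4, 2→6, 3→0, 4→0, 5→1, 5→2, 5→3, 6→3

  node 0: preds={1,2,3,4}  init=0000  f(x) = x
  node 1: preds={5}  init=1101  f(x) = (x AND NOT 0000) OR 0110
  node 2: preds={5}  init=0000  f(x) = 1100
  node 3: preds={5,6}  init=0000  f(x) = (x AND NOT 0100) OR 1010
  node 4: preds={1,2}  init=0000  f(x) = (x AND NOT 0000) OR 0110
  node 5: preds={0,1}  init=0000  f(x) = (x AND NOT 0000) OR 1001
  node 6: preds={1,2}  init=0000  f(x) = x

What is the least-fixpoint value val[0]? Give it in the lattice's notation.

1111

Iteration log — 13 steps:
  step 1. node 0  ⊔preds=1101  new=1101  old=0000  +wl: 
  step 2. node 1  ⊔preds=0000  new=1111  old=1101  +wl: 0
  step 3. node 2  ⊔preds=0000  new=1100  old=0000  +wl: 
  step 4. node 3  ⊔preds=0000  new=1010  old=0000  +wl: 
  step 5. node 4  ⊔preds=1111  new=1111  old=0000  +wl: 
  step 6. node 5  ⊔preds=1111  new=1111  old=0000  +wl: 1,2,3
  step 7. node 6  ⊔preds=1111  new=1111  old=0000  +wl: 
  step 8. node 0  ⊔preds=1111  new=1111  old=1101  +wl: 5
  step 9. node 1  ⊔preds=1111  new=1111  stable
  step 10. node 2  ⊔preds=1111  new=1100  stable
  step 11. node 3  ⊔preds=1111  new=1011  old=1010  +wl: 0
  step 12. node 5  ⊔preds=1111  new=1111  stable
  step 13. node 0  ⊔preds=1111  new=1111  stable

Least fixpoint reached:
  node 0: 1111
  node 1: 1111
  node 2: 1100
  node 3: 1011
  node 4: 1111
  node 5: 1111
  node 6: 1111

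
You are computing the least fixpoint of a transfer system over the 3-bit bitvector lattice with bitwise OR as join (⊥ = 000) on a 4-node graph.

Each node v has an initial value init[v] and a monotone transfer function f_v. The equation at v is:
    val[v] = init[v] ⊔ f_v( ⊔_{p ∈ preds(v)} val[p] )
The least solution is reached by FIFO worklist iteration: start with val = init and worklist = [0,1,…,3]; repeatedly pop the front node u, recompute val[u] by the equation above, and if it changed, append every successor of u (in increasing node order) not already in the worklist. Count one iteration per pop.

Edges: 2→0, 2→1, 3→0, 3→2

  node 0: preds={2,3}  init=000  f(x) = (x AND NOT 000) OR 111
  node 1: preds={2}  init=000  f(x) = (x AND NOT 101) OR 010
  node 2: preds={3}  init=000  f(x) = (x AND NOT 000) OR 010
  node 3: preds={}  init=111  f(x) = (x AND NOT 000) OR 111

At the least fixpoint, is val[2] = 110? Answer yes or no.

Iteration log — 6 steps:
  step 1. node 0  ⊔preds=111  new=111  old=000  +wl: 
  step 2. node 1  ⊔preds=000  new=010  old=000  +wl: 
  step 3. node 2  ⊔preds=111  new=111  old=000  +wl: 0,1
  step 4. node 3  ⊔preds=000  new=111  stable
  step 5. node 0  ⊔preds=111  new=111  stable
  step 6. node 1  ⊔preds=111  new=010  stable

Least fixpoint reached:
  node 0: 111
  node 1: 010
  node 2: 111
  node 3: 111

no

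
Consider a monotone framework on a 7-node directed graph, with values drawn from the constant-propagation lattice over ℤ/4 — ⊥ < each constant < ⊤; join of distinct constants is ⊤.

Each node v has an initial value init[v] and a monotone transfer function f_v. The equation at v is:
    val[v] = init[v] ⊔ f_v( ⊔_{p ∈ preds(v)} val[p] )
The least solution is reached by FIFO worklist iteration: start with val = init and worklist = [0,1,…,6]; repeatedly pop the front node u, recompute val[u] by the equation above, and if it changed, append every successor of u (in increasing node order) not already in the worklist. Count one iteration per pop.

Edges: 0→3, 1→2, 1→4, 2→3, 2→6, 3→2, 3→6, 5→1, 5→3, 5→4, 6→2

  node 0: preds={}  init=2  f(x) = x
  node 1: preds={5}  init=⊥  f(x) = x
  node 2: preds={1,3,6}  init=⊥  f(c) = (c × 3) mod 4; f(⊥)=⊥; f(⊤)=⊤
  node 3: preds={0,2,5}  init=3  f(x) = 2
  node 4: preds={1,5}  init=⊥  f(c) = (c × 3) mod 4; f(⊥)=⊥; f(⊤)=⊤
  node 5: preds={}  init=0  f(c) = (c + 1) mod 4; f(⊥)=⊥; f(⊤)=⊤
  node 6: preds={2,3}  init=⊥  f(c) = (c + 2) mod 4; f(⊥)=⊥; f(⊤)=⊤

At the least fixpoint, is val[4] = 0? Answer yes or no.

Iteration log — 8 steps:
  step 1. node 0  ⊔preds=⊥  new=2  stable
  step 2. node 1  ⊔preds=0  new=0  old=⊥  +wl: 
  step 3. node 2  ⊔preds=⊤  new=⊤  old=⊥  +wl: 
  step 4. node 3  ⊔preds=⊤  new=⊤  old=3  +wl: 2
  step 5. node 4  ⊔preds=0  new=0  old=⊥  +wl: 
  step 6. node 5  ⊔preds=⊥  new=0  stable
  step 7. node 6  ⊔preds=⊤  new=⊤  old=⊥  +wl: 
  step 8. node 2  ⊔preds=⊤  new=⊤  stable

Least fixpoint reached:
  node 0: 2
  node 1: 0
  node 2: ⊤
  node 3: ⊤
  node 4: 0
  node 5: 0
  node 6: ⊤

yes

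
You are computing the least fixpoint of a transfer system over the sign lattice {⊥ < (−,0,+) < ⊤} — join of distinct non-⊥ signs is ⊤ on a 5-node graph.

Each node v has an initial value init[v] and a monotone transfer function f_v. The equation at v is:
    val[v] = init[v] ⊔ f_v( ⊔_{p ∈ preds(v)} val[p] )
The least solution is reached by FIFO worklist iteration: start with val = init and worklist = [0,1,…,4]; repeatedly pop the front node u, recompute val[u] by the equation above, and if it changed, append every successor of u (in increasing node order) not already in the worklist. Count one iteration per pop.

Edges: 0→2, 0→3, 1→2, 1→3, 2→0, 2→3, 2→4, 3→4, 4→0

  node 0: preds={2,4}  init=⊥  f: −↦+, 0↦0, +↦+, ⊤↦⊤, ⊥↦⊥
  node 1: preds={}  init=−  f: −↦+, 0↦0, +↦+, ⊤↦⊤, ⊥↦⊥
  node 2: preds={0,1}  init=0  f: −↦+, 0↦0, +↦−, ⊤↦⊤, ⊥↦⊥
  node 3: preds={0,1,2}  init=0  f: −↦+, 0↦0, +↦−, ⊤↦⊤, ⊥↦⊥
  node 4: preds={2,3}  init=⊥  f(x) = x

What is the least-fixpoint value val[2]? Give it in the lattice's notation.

⊤

Worklist (8 pops):
  #1 pop 0: in=0 → 0 (was ⊥); enqueue []
  #2 pop 1: in=⊥ → − (no change)
  #3 pop 2: in=⊤ → ⊤ (was 0); enqueue [0]
  #4 pop 3: in=⊤ → ⊤ (was 0); enqueue []
  #5 pop 4: in=⊤ → ⊤ (was ⊥); enqueue []
  #6 pop 0: in=⊤ → ⊤ (was 0); enqueue [2,3]
  #7 pop 2: in=⊤ → ⊤ (no change)
  #8 pop 3: in=⊤ → ⊤ (no change)

Fixpoint:
  val[0] = ⊤
  val[1] = −
  val[2] = ⊤
  val[3] = ⊤
  val[4] = ⊤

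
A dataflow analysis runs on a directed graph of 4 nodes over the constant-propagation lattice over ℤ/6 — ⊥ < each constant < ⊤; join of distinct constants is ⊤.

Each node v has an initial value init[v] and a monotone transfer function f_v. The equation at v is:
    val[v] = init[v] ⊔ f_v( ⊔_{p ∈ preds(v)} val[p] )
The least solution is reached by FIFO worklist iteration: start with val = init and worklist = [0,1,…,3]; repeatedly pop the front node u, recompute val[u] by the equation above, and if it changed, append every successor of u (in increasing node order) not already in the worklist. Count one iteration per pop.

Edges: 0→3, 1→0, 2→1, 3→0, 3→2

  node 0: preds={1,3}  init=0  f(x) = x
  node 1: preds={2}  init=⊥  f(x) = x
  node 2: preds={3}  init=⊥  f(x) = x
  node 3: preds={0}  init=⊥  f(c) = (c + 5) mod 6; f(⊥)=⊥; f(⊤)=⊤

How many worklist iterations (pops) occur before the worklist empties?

12

Worklist (12 pops):
  #1 pop 0: in=⊥ → 0 (no change)
  #2 pop 1: in=⊥ → ⊥ (no change)
  #3 pop 2: in=⊥ → ⊥ (no change)
  #4 pop 3: in=0 → 5 (was ⊥); enqueue [0,2]
  #5 pop 0: in=5 → ⊤ (was 0); enqueue [3]
  #6 pop 2: in=5 → 5 (was ⊥); enqueue [1]
  #7 pop 3: in=⊤ → ⊤ (was 5); enqueue [0,2]
  #8 pop 1: in=5 → 5 (was ⊥); enqueue []
  #9 pop 0: in=⊤ → ⊤ (no change)
  #10 pop 2: in=⊤ → ⊤ (was 5); enqueue [1]
  #11 pop 1: in=⊤ → ⊤ (was 5); enqueue [0]
  #12 pop 0: in=⊤ → ⊤ (no change)

Fixpoint:
  val[0] = ⊤
  val[1] = ⊤
  val[2] = ⊤
  val[3] = ⊤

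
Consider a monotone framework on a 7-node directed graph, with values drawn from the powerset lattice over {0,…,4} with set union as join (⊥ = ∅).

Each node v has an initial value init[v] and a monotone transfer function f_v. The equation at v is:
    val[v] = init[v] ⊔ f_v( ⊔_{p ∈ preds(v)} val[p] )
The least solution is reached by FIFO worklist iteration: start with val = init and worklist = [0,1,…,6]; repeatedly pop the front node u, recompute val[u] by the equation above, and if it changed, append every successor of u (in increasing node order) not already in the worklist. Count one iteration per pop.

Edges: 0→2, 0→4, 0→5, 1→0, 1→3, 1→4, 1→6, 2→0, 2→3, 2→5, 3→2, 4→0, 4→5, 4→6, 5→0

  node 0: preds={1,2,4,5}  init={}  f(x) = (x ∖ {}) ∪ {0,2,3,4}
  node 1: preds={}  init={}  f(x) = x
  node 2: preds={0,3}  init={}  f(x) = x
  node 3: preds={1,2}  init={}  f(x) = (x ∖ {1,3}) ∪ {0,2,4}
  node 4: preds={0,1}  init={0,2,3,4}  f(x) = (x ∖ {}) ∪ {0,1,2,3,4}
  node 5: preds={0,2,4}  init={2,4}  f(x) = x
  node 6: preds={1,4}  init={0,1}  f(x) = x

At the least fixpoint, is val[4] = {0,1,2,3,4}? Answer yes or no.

Iteration log — 13 steps:
  step 1. node 0  ⊔preds={0,2,3,4}  new={0,2,3,4}  old={}  +wl: 
  step 2. node 1  ⊔preds={}  new={}  stable
  step 3. node 2  ⊔preds={0,2,3,4}  new={0,2,3,4}  old={}  +wl: 0
  step 4. node 3  ⊔preds={0,2,3,4}  new={0,2,4}  old={}  +wl: 2
  step 5. node 4  ⊔preds={0,2,3,4}  new={0,1,2,3,4}  old={0,2,3,4}  +wl: 
  step 6. node 5  ⊔preds={0,1,2,3,4}  new={0,1,2,3,4}  old={2,4}  +wl: 
  step 7. node 6  ⊔preds={0,1,2,3,4}  new={0,1,2,3,4}  old={0,1}  +wl: 
  step 8. node 0  ⊔preds={0,1,2,3,4}  new={0,1,2,3,4}  old={0,2,3,4}  +wl: 4,5
  step 9. node 2  ⊔preds={0,1,2,3,4}  new={0,1,2,3,4}  old={0,2,3,4}  +wl: 0,3
  step 10. node 4  ⊔preds={0,1,2,3,4}  new={0,1,2,3,4}  stable
  step 11. node 5  ⊔preds={0,1,2,3,4}  new={0,1,2,3,4}  stable
  step 12. node 0  ⊔preds={0,1,2,3,4}  new={0,1,2,3,4}  stable
  step 13. node 3  ⊔preds={0,1,2,3,4}  new={0,2,4}  stable

Least fixpoint reached:
  node 0: {0,1,2,3,4}
  node 1: {}
  node 2: {0,1,2,3,4}
  node 3: {0,2,4}
  node 4: {0,1,2,3,4}
  node 5: {0,1,2,3,4}
  node 6: {0,1,2,3,4}

yes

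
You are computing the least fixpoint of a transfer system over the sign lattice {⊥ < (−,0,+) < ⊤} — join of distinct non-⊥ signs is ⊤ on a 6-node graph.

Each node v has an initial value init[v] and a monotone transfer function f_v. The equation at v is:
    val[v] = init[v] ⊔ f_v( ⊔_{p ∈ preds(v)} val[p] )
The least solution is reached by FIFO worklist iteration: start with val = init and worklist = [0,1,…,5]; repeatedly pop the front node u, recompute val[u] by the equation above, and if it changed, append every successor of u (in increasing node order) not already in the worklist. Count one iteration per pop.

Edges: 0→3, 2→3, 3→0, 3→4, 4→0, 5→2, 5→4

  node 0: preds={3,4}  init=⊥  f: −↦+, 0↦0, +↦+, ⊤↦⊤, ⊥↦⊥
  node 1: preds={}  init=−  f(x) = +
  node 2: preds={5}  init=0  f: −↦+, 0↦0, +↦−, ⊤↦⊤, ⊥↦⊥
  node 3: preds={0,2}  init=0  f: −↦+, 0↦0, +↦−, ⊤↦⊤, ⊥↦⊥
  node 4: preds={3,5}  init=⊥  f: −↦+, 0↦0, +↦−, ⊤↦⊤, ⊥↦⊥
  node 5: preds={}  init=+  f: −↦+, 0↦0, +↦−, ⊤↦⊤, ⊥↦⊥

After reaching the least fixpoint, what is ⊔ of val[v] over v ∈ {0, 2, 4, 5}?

Worklist (8 pops):
  #1 pop 0: in=0 → 0 (was ⊥); enqueue []
  #2 pop 1: in=⊥ → ⊤ (was −); enqueue []
  #3 pop 2: in=+ → ⊤ (was 0); enqueue []
  #4 pop 3: in=⊤ → ⊤ (was 0); enqueue [0]
  #5 pop 4: in=⊤ → ⊤ (was ⊥); enqueue []
  #6 pop 5: in=⊥ → + (no change)
  #7 pop 0: in=⊤ → ⊤ (was 0); enqueue [3]
  #8 pop 3: in=⊤ → ⊤ (no change)

Fixpoint:
  val[0] = ⊤
  val[1] = ⊤
  val[2] = ⊤
  val[3] = ⊤
  val[4] = ⊤
  val[5] = +

⊤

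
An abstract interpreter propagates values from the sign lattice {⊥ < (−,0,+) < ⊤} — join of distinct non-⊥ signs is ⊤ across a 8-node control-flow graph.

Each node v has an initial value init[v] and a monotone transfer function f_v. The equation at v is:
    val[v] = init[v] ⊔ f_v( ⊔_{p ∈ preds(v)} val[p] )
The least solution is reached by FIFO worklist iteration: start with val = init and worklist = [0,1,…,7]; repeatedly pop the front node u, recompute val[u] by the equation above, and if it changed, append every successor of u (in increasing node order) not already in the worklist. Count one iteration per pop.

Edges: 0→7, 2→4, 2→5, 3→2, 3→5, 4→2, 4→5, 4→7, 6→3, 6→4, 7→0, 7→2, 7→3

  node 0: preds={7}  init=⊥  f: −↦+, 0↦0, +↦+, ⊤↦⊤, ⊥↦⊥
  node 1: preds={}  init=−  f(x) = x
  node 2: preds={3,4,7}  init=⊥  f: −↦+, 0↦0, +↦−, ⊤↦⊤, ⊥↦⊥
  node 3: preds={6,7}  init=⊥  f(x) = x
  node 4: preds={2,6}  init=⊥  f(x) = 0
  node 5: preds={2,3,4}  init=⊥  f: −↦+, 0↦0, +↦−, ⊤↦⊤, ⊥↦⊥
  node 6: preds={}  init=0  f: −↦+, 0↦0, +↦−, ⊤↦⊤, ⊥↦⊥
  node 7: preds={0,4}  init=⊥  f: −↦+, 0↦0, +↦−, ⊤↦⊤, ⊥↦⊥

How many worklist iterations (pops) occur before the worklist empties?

14

Iteration log — 14 steps:
  step 1. node 0  ⊔preds=⊥  new=⊥  stable
  step 2. node 1  ⊔preds=⊥  new=−  stable
  step 3. node 2  ⊔preds=⊥  new=⊥  stable
  step 4. node 3  ⊔preds=0  new=0  old=⊥  +wl: 2
  step 5. node 4  ⊔preds=0  new=0  old=⊥  +wl: 
  step 6. node 5  ⊔preds=0  new=0  old=⊥  +wl: 
  step 7. node 6  ⊔preds=⊥  new=0  stable
  step 8. node 7  ⊔preds=0  new=0  old=⊥  +wl: 0,3
  step 9. node 2  ⊔preds=0  new=0  old=⊥  +wl: 4,5
  step 10. node 0  ⊔preds=0  new=0  old=⊥  +wl: 7
  step 11. node 3  ⊔preds=0  new=0  stable
  step 12. node 4  ⊔preds=0  new=0  stable
  step 13. node 5  ⊔preds=0  new=0  stable
  step 14. node 7  ⊔preds=0  new=0  stable

Least fixpoint reached:
  node 0: 0
  node 1: −
  node 2: 0
  node 3: 0
  node 4: 0
  node 5: 0
  node 6: 0
  node 7: 0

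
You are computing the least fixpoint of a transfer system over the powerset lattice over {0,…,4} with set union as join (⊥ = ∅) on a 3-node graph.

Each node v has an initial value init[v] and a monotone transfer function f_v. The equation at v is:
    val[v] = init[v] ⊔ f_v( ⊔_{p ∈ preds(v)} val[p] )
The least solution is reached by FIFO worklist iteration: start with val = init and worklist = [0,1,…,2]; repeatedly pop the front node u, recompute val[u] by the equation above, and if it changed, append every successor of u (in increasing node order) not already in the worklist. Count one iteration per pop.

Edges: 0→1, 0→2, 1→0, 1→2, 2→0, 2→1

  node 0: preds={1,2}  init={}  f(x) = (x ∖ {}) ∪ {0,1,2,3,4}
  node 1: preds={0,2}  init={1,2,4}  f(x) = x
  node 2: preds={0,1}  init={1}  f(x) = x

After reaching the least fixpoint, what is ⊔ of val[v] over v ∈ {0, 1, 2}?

Worklist (5 pops):
  #1 pop 0: in={1,2,4} → {0,1,2,3,4} (was {}); enqueue []
  #2 pop 1: in={0,1,2,3,4} → {0,1,2,3,4} (was {1,2,4}); enqueue [0]
  #3 pop 2: in={0,1,2,3,4} → {0,1,2,3,4} (was {1}); enqueue [1]
  #4 pop 0: in={0,1,2,3,4} → {0,1,2,3,4} (no change)
  #5 pop 1: in={0,1,2,3,4} → {0,1,2,3,4} (no change)

Fixpoint:
  val[0] = {0,1,2,3,4}
  val[1] = {0,1,2,3,4}
  val[2] = {0,1,2,3,4}

{0,1,2,3,4}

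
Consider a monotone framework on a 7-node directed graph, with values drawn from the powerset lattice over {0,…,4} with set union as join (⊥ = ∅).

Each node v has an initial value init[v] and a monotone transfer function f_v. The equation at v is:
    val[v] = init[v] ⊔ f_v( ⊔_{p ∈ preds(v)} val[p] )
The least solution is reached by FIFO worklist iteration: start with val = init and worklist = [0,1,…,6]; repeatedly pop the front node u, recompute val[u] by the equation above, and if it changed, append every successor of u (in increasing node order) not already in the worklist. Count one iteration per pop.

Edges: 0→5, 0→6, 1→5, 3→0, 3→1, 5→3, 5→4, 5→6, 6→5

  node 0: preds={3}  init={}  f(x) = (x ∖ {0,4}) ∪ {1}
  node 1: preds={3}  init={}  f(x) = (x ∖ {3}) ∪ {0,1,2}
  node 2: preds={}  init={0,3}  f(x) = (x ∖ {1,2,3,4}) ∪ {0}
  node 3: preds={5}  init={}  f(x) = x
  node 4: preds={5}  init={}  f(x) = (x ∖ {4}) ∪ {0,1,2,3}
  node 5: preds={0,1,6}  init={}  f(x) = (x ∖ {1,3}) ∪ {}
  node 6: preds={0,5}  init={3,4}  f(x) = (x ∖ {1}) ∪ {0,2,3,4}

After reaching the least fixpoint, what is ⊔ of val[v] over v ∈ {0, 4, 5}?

Iteration log — 14 steps:
  step 1. node 0  ⊔preds={}  new={1}  old={}  +wl: 
  step 2. node 1  ⊔preds={}  new={0,1,2}  old={}  +wl: 
  step 3. node 2  ⊔preds={}  new={0,3}  stable
  step 4. node 3  ⊔preds={}  new={}  stable
  step 5. node 4  ⊔preds={}  new={0,1,2,3}  old={}  +wl: 
  step 6. node 5  ⊔preds={0,1,2,3,4}  new={0,2,4}  old={}  +wl: 3,4
  step 7. node 6  ⊔preds={0,1,2,4}  new={0,2,3,4}  old={3,4}  +wl: 5
  step 8. node 3  ⊔preds={0,2,4}  new={0,2,4}  old={}  +wl: 0,1
  step 9. node 4  ⊔preds={0,2,4}  new={0,1,2,3}  stable
  step 10. node 5  ⊔preds={0,1,2,3,4}  new={0,2,4}  stable
  step 11. node 0  ⊔preds={0,2,4}  new={1,2}  old={1}  +wl: 5,6
  step 12. node 1  ⊔preds={0,2,4}  new={0,1,2,4}  old={0,1,2}  +wl: 
  step 13. node 5  ⊔preds={0,1,2,3,4}  new={0,2,4}  stable
  step 14. node 6  ⊔preds={0,1,2,4}  new={0,2,3,4}  stable

Least fixpoint reached:
  node 0: {1,2}
  node 1: {0,1,2,4}
  node 2: {0,3}
  node 3: {0,2,4}
  node 4: {0,1,2,3}
  node 5: {0,2,4}
  node 6: {0,2,3,4}

{0,1,2,3,4}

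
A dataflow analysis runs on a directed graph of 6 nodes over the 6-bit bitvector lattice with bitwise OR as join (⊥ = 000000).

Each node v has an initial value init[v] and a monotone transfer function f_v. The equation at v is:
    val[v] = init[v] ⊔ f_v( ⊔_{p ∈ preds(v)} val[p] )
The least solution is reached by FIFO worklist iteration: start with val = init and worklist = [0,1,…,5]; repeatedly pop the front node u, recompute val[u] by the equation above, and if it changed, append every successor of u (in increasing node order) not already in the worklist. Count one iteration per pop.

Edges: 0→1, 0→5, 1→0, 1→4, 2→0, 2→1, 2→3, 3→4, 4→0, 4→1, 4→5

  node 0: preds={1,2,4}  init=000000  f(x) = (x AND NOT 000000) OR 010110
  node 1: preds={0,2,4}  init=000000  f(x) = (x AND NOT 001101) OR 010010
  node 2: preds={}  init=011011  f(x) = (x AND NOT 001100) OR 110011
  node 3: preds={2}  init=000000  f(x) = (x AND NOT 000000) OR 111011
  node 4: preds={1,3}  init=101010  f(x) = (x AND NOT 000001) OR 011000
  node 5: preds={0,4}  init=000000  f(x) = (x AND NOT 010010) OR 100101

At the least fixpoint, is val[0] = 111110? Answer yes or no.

Iteration log — 8 steps:
  step 1. node 0  ⊔preds=111011  new=111111  old=000000  +wl: 
  step 2. node 1  ⊔preds=111111  new=110010  old=000000  +wl: 0
  step 3. node 2  ⊔preds=000000  new=111011  old=011011  +wl: 1
  step 4. node 3  ⊔preds=111011  new=111011  old=000000  +wl: 
  step 5. node 4  ⊔preds=111011  new=111010  old=101010  +wl: 
  step 6. node 5  ⊔preds=111111  new=101101  old=000000  +wl: 
  step 7. node 0  ⊔preds=111011  new=111111  stable
  step 8. node 1  ⊔preds=111111  new=110010  stable

Least fixpoint reached:
  node 0: 111111
  node 1: 110010
  node 2: 111011
  node 3: 111011
  node 4: 111010
  node 5: 101101

no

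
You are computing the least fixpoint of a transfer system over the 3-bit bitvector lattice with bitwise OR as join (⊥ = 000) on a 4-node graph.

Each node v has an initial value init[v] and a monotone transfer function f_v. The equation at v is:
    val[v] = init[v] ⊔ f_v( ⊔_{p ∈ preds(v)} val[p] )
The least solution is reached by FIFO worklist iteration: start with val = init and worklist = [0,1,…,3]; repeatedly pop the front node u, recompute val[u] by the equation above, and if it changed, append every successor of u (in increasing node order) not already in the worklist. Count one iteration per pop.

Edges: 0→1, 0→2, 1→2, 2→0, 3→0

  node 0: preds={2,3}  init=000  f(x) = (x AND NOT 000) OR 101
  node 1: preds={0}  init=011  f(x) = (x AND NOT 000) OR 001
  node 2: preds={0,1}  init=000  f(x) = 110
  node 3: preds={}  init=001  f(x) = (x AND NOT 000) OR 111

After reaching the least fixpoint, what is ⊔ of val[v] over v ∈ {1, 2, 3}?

Trace (7 dequeues):
  [1] u=0 | in 001 | out 101 | prev 000 | push {}
  [2] u=1 | in 101 | out 111 | prev 011 | push {}
  [3] u=2 | in 111 | out 110 | prev 000 | push {0}
  [4] u=3 | in 000 | out 111 | prev 001 | push {}
  [5] u=0 | in 111 | out 111 | prev 101 | push {1,2}
  [6] u=1 | in 111 | out 111 | ==
  [7] u=2 | in 111 | out 110 | ==

Converged values:
  [0] 111
  [1] 111
  [2] 110
  [3] 111

111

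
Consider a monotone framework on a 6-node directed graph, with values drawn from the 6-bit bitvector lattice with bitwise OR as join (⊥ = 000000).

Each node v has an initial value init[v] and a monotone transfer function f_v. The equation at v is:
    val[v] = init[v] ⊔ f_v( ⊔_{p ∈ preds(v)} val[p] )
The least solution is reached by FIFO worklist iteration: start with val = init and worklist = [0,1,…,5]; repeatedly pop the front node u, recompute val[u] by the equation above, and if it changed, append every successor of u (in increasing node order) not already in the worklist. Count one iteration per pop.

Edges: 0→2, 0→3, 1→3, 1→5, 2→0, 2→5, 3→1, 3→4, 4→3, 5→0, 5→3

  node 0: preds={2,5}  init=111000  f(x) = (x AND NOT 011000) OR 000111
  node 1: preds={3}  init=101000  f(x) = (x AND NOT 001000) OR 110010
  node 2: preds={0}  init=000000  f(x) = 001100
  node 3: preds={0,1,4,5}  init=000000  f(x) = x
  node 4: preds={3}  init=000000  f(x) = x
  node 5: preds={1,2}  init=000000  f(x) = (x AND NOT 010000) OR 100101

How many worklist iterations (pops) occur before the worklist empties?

10

Worklist (10 pops):
  #1 pop 0: in=000000 → 111111 (was 111000); enqueue []
  #2 pop 1: in=000000 → 111010 (was 101000); enqueue []
  #3 pop 2: in=111111 → 001100 (was 000000); enqueue [0]
  #4 pop 3: in=111111 → 111111 (was 000000); enqueue [1]
  #5 pop 4: in=111111 → 111111 (was 000000); enqueue [3]
  #6 pop 5: in=111110 → 101111 (was 000000); enqueue []
  #7 pop 0: in=101111 → 111111 (no change)
  #8 pop 1: in=111111 → 111111 (was 111010); enqueue [5]
  #9 pop 3: in=111111 → 111111 (no change)
  #10 pop 5: in=111111 → 101111 (no change)

Fixpoint:
  val[0] = 111111
  val[1] = 111111
  val[2] = 001100
  val[3] = 111111
  val[4] = 111111
  val[5] = 101111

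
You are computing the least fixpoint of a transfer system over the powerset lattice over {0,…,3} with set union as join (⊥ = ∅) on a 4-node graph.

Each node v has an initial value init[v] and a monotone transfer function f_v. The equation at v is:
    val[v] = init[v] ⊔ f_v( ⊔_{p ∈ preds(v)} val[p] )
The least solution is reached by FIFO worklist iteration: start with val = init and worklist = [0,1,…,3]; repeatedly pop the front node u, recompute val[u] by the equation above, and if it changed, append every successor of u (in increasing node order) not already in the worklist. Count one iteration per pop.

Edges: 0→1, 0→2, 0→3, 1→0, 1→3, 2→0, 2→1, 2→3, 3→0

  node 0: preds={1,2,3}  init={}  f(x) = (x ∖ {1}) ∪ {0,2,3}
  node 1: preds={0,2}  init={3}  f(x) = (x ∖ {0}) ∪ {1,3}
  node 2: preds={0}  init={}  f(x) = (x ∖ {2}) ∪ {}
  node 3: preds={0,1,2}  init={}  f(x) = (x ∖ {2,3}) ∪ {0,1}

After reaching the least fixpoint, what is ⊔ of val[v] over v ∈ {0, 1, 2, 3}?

Worklist (6 pops):
  #1 pop 0: in={3} → {0,2,3} (was {}); enqueue []
  #2 pop 1: in={0,2,3} → {1,2,3} (was {3}); enqueue [0]
  #3 pop 2: in={0,2,3} → {0,3} (was {}); enqueue [1]
  #4 pop 3: in={0,1,2,3} → {0,1} (was {}); enqueue []
  #5 pop 0: in={0,1,2,3} → {0,2,3} (no change)
  #6 pop 1: in={0,2,3} → {1,2,3} (no change)

Fixpoint:
  val[0] = {0,2,3}
  val[1] = {1,2,3}
  val[2] = {0,3}
  val[3] = {0,1}

{0,1,2,3}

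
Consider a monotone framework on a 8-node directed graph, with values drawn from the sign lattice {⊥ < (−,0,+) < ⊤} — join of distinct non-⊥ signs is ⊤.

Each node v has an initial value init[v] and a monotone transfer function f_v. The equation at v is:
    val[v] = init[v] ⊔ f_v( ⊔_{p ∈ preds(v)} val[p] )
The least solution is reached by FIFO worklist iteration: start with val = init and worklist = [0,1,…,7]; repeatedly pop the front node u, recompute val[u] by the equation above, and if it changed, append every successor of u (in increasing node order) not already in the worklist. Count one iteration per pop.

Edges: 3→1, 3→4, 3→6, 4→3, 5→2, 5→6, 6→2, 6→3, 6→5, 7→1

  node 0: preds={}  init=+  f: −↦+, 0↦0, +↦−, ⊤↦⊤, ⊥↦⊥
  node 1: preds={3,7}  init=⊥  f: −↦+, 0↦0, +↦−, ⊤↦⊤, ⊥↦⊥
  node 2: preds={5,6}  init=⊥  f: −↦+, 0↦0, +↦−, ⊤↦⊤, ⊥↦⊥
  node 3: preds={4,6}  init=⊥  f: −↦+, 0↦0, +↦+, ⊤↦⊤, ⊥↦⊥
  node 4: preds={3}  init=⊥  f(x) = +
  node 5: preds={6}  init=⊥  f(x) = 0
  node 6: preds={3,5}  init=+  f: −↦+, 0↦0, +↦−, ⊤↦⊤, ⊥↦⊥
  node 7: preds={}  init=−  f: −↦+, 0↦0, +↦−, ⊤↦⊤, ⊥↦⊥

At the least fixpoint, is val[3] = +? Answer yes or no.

no

Trace (15 dequeues):
  [1] u=0 | in ⊥ | out + | ==
  [2] u=1 | in − | out + | prev ⊥ | push {}
  [3] u=2 | in + | out − | prev ⊥ | push {}
  [4] u=3 | in + | out + | prev ⊥ | push {1}
  [5] u=4 | in + | out + | prev ⊥ | push {3}
  [6] u=5 | in + | out 0 | prev ⊥ | push {2}
  [7] u=6 | in ⊤ | out ⊤ | prev + | push {5}
  [8] u=7 | in ⊥ | out − | ==
  [9] u=1 | in ⊤ | out ⊤ | prev + | push {}
  [10] u=3 | in ⊤ | out ⊤ | prev + | push {1,4,6}
  [11] u=2 | in ⊤ | out ⊤ | prev − | push {}
  [12] u=5 | in ⊤ | out 0 | ==
  [13] u=1 | in ⊤ | out ⊤ | ==
  [14] u=4 | in ⊤ | out + | ==
  [15] u=6 | in ⊤ | out ⊤ | ==

Converged values:
  [0] +
  [1] ⊤
  [2] ⊤
  [3] ⊤
  [4] +
  [5] 0
  [6] ⊤
  [7] −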